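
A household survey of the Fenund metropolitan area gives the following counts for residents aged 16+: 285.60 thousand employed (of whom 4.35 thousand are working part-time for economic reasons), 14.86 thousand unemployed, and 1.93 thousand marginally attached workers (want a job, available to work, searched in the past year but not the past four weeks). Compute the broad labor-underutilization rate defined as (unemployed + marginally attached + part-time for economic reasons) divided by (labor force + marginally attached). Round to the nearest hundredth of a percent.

Labor force = 285.60 + 14.86 = 300.46 thousand.
Numerator = 14.86 + 1.93 + 4.35 = 21.14 thousand.
Denominator = 300.46 + 1.93 = 302.39 thousand.
Broad rate = 21.14 / 302.39 = 6.99%.

Broad underutilization rate ≈ 6.99%.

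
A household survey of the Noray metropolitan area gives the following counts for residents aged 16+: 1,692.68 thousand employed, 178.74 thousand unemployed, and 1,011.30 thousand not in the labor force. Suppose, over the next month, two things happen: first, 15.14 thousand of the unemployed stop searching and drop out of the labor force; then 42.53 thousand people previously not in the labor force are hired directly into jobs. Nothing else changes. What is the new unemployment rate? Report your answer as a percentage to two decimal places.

New unemployment rate ≈ 8.62%.

Initially, labor force = 1,692.68 + 178.74 = 1,871.42 thousand, so u = 178.74/1,871.42 = 9.55%.
After the first change, unemployed and labor force both fall by 15.14 → E = 1,692.68, U = 163.60, labor force = 1,856.28 thousand.
After the second change, employed and labor force both rise by 42.53; unemployed unchanged → E = 1,735.21, U = 163.60, labor force = 1,898.81 thousand.
New unemployment rate = 163.60 / 1,898.81 = 8.62%.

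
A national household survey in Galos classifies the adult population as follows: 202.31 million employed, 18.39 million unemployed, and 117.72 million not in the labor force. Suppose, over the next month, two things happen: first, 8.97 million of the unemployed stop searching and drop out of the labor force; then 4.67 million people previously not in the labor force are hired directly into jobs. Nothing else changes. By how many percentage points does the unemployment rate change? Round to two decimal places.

The unemployment rate changes by −3.98 percentage points.

Initially, labor force = 202.31 + 18.39 = 220.70 million, so u = 18.39/220.70 = 8.33%.
After the first change, unemployed and labor force both fall by 8.97 → E = 202.31, U = 9.42, labor force = 211.73 million.
After the second change, employed and labor force both rise by 4.67; unemployed unchanged → E = 206.98, U = 9.42, labor force = 216.40 million.
New unemployment rate = 9.42 / 216.40 = 4.35%.
Change = 4.35% − 8.33% = −3.98 percentage points.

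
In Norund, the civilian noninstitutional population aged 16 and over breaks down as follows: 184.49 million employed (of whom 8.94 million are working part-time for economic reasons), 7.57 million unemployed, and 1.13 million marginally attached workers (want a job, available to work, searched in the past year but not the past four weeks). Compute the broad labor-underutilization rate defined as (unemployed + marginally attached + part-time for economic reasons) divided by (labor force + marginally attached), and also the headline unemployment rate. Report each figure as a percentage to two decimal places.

Labor force = 184.49 + 7.57 = 192.06 million.
Numerator = 7.57 + 1.13 + 8.94 = 17.64 million.
Denominator = 192.06 + 1.13 = 193.19 million.
Broad rate = 17.64 / 193.19 = 9.13%.
Headline unemployment rate = 7.57 / 192.06 = 3.94%.

Broad underutilization rate ≈ 9.13%; headline unemployment rate ≈ 3.94%.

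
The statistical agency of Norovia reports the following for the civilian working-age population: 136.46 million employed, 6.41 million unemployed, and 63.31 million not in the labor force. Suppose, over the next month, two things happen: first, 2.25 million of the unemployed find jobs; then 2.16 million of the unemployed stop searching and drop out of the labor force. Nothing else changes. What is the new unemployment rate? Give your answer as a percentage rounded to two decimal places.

New unemployment rate ≈ 1.42%.

Initially, labor force = 136.46 + 6.41 = 142.87 million, so u = 6.41/142.87 = 4.49%.
After the first change, unemployed falls and employed rises by 2.25; labor force unchanged → E = 138.71, U = 4.16, labor force = 142.87 million.
After the second change, unemployed and labor force both fall by 2.16 → E = 138.71, U = 2.00, labor force = 140.71 million.
New unemployment rate = 2.00 / 140.71 = 1.42%.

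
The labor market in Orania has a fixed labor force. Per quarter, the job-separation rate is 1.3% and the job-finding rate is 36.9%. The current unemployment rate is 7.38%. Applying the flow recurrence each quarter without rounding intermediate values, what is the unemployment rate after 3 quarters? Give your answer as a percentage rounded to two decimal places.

With a fixed labor force, u_{t+1} = u_t + s·(1−u_t) − f·u_t = u_t·(1−s−f) + s.
Here 1−s−f = 0.618 and s = 0.013.
u_1 = 0.073800 × 0.618 + 0.013 = 0.058608.
u_2 = 0.058608 × 0.618 + 0.013 = 0.049220.
u_3 = 0.049220 × 0.618 + 0.013 = 0.043418.

Unemployment rate after three quarters ≈ 4.34%.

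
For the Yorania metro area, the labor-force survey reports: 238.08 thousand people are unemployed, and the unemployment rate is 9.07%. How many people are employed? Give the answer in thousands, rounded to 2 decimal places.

About 2,386.84 thousand are employed.

Labor force = U / u = 238.08 / 0.0907 ≈ 2,624.92 thousand.
Employed = labor force − unemployed = 2,624.92 − 238.08 = 2,386.84 thousand.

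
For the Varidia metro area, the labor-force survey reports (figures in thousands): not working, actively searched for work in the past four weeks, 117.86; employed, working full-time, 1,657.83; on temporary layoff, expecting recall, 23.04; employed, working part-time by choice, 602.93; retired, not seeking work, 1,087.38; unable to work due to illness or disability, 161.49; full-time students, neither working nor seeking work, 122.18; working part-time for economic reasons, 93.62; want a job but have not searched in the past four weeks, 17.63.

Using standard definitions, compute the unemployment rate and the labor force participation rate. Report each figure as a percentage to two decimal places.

Employed = 1,657.83 + 602.93 + 93.62 = 2,354.38 thousand (anyone who worked, including part-time for economic reasons, counts as employed).
Unemployed = 117.86 + 23.04 = 140.90 thousand (jobless and actively searching, or on temporary layoff).
Labor force = 2,354.38 + 140.90 = 2,495.28 thousand.
Not in labor force = 1,087.38 + 161.49 + 122.18 + 17.63 = 1,388.68 thousand (those not working and not actively searching are outside the labor force — including those who want a job but have given up searching).
Civilian working-age population = 2,495.28 + 1,388.68 = 3,883.96 thousand.
Unemployment rate = 140.90 / 2,495.28 = 5.65%.
Labor force participation rate = 2,495.28 / 3,883.96 = 64.25%.

Unemployment rate ≈ 5.65%; labor force participation rate ≈ 64.25%.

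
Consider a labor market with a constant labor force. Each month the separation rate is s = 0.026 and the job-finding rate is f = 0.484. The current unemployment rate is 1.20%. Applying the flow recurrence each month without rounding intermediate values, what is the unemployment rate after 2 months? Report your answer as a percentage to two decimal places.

With a fixed labor force, u_{t+1} = u_t + s·(1−u_t) − f·u_t = u_t·(1−s−f) + s.
Here 1−s−f = 0.490 and s = 0.026.
u_1 = 0.012000 × 0.490 + 0.026 = 0.031880.
u_2 = 0.031880 × 0.490 + 0.026 = 0.041621.

Unemployment rate after two months ≈ 4.16%.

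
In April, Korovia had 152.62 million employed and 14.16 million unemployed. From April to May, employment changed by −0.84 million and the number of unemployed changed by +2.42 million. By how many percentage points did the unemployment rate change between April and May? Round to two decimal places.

The unemployment rate changed by +1.36 percentage points.

April: labor force = 152.62 + 14.16 = 166.78; u = 14.16/166.78 = 8.49%.
May: labor force = 151.78 + 16.58 = 168.36; u = 16.58/168.36 = 9.85%.
Change = 9.85% − 8.49% = +1.36 pp.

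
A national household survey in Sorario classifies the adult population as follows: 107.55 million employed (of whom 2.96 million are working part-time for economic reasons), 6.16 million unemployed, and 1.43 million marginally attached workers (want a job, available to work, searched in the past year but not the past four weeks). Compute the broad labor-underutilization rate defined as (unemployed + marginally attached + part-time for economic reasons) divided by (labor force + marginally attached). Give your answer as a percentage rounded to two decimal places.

Labor force = 107.55 + 6.16 = 113.71 million.
Numerator = 6.16 + 1.43 + 2.96 = 10.55 million.
Denominator = 113.71 + 1.43 = 115.14 million.
Broad rate = 10.55 / 115.14 = 9.16%.

Broad underutilization rate ≈ 9.16%.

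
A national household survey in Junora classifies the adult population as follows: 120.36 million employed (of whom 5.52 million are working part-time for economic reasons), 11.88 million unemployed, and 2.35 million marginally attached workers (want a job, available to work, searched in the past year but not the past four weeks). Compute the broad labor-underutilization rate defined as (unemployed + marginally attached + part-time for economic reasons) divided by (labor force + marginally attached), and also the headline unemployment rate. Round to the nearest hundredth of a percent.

Broad underutilization rate ≈ 14.67%; headline unemployment rate ≈ 8.98%.

Labor force = 120.36 + 11.88 = 132.24 million.
Numerator = 11.88 + 2.35 + 5.52 = 19.75 million.
Denominator = 132.24 + 2.35 = 134.59 million.
Broad rate = 19.75 / 134.59 = 14.67%.
Headline unemployment rate = 11.88 / 132.24 = 8.98%.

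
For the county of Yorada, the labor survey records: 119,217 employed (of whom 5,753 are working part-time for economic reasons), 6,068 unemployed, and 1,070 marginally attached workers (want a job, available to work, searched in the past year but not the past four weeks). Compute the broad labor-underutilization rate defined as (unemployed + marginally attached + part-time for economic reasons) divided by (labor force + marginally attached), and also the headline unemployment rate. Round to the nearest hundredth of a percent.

Broad underutilization rate ≈ 10.20%; headline unemployment rate ≈ 4.84%.

Labor force = 119,217 + 6,068 = 125,285.
Numerator = 6,068 + 1,070 + 5,753 = 12,891.
Denominator = 125,285 + 1,070 = 126,355.
Broad rate = 12,891 / 126,355 = 10.20%.
Headline unemployment rate = 6,068 / 125,285 = 4.84%.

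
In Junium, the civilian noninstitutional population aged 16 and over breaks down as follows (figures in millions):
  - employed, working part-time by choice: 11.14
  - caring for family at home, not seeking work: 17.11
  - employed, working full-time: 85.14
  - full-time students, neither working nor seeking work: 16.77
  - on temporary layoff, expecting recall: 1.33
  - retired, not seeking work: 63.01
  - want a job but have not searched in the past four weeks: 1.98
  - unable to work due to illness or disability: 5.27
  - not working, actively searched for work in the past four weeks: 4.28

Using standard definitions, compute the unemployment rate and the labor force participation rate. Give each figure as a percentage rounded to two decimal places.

Unemployment rate ≈ 5.51%; labor force participation rate ≈ 49.45%.

Employed = 11.14 + 85.14 = 96.28 million.
Unemployed = 1.33 + 4.28 = 5.61 million (jobless and actively searching, or on temporary layoff).
Labor force = 96.28 + 5.61 = 101.89 million.
Not in labor force = 17.11 + 16.77 + 63.01 + 1.98 + 5.27 = 104.14 million (those not working and not actively searching are outside the labor force — including those who want a job but have given up searching).
Civilian working-age population = 101.89 + 104.14 = 206.03 million.
Unemployment rate = 5.61 / 101.89 = 5.51%.
Labor force participation rate = 101.89 / 206.03 = 49.45%.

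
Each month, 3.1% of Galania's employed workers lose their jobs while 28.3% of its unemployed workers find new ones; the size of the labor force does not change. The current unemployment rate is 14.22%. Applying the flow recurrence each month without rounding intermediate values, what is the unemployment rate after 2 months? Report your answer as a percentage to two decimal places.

With a fixed labor force, u_{t+1} = u_t + s·(1−u_t) − f·u_t = u_t·(1−s−f) + s.
Here 1−s−f = 0.686 and s = 0.031.
u_1 = 0.142200 × 0.686 + 0.031 = 0.128549.
u_2 = 0.128549 × 0.686 + 0.031 = 0.119185.

Unemployment rate after two months ≈ 11.92%.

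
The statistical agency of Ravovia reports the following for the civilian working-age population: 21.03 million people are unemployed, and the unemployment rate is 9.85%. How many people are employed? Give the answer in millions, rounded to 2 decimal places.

About 192.47 million are employed.

Labor force = U / u = 21.03 / 0.0985 ≈ 213.50 million.
Employed = labor force − unemployed = 213.50 − 21.03 = 192.47 million.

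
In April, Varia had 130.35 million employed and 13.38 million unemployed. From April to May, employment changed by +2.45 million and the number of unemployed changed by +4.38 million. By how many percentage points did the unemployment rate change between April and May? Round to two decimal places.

April: labor force = 130.35 + 13.38 = 143.73; u = 13.38/143.73 = 9.31%.
May: labor force = 132.80 + 17.76 = 150.56; u = 17.76/150.56 = 11.80%.
Change = 11.80% − 9.31% = +2.49 pp.

The unemployment rate changed by +2.49 percentage points.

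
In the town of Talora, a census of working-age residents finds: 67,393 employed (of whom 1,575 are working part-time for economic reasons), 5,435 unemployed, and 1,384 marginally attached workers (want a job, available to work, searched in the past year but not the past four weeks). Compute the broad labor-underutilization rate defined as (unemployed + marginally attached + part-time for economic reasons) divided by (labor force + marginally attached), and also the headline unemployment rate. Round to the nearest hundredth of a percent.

Broad underutilization rate ≈ 11.31%; headline unemployment rate ≈ 7.46%.

Labor force = 67,393 + 5,435 = 72,828.
Numerator = 5,435 + 1,384 + 1,575 = 8,394.
Denominator = 72,828 + 1,384 = 74,212.
Broad rate = 8,394 / 74,212 = 11.31%.
Headline unemployment rate = 5,435 / 72,828 = 7.46%.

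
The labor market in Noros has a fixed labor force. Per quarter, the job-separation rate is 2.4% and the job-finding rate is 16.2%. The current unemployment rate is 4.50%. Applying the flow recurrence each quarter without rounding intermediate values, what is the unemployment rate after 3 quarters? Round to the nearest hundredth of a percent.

With a fixed labor force, u_{t+1} = u_t + s·(1−u_t) − f·u_t = u_t·(1−s−f) + s.
Here 1−s−f = 0.814 and s = 0.024.
u_1 = 0.045000 × 0.814 + 0.024 = 0.060630.
u_2 = 0.060630 × 0.814 + 0.024 = 0.073353.
u_3 = 0.073353 × 0.814 + 0.024 = 0.083709.

Unemployment rate after three quarters ≈ 8.37%.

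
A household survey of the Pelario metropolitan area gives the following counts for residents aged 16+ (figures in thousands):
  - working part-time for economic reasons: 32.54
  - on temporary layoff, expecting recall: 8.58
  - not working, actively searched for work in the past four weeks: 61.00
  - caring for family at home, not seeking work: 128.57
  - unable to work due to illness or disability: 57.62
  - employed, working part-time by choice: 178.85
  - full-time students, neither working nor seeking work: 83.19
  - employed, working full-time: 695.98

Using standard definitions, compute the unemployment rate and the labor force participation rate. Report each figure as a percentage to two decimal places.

Unemployment rate ≈ 7.12%; labor force participation rate ≈ 78.39%.

Employed = 32.54 + 178.85 + 695.98 = 907.37 thousand (anyone who worked, including part-time for economic reasons, counts as employed).
Unemployed = 8.58 + 61.00 = 69.58 thousand (jobless and actively searching, or on temporary layoff).
Labor force = 907.37 + 69.58 = 976.95 thousand.
Not in labor force = 128.57 + 57.62 + 83.19 = 269.38 thousand (those not working and not actively searching are outside the labor force).
Civilian working-age population = 976.95 + 269.38 = 1,246.33 thousand.
Unemployment rate = 69.58 / 976.95 = 7.12%.
Labor force participation rate = 976.95 / 1,246.33 = 78.39%.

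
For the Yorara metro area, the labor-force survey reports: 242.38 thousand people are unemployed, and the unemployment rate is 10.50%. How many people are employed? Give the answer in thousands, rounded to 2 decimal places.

Labor force = U / u = 242.38 / 0.1050 ≈ 2,308.38 thousand.
Employed = labor force − unemployed = 2,308.38 − 242.38 = 2,066.00 thousand.

About 2,066.00 thousand are employed.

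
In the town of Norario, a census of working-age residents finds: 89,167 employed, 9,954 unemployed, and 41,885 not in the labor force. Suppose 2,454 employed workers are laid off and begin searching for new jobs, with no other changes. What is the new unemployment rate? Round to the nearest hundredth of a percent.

Initially, labor force = 89,167 + 9,954 = 99,121, so u = 9,954/99,121 = 10.04%.
After the change, employed falls and unemployed rises by 2,454; labor force unchanged → E = 86,713, U = 12,408, labor force = 99,121.
New unemployment rate = 12,408 / 99,121 = 12.52%.

New unemployment rate ≈ 12.52%.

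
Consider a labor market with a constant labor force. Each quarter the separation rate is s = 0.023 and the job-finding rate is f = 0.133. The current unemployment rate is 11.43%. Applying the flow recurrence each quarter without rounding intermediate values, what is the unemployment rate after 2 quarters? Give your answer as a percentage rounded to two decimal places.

Unemployment rate after two quarters ≈ 12.38%.

With a fixed labor force, u_{t+1} = u_t + s·(1−u_t) − f·u_t = u_t·(1−s−f) + s.
Here 1−s−f = 0.844 and s = 0.023.
u_1 = 0.114300 × 0.844 + 0.023 = 0.119469.
u_2 = 0.119469 × 0.844 + 0.023 = 0.123832.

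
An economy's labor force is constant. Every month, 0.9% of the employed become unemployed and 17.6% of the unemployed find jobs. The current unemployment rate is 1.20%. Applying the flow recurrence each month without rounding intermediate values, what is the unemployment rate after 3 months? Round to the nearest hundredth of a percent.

With a fixed labor force, u_{t+1} = u_t + s·(1−u_t) − f·u_t = u_t·(1−s−f) + s.
Here 1−s−f = 0.815 and s = 0.009.
u_1 = 0.012000 × 0.815 + 0.009 = 0.018780.
u_2 = 0.018780 × 0.815 + 0.009 = 0.024306.
u_3 = 0.024306 × 0.815 + 0.009 = 0.028809.

Unemployment rate after three months ≈ 2.88%.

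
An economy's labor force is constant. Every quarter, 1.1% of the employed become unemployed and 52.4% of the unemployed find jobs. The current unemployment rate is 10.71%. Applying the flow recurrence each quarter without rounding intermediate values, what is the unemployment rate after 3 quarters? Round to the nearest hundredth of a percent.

Unemployment rate after three quarters ≈ 2.93%.

With a fixed labor force, u_{t+1} = u_t + s·(1−u_t) − f·u_t = u_t·(1−s−f) + s.
Here 1−s−f = 0.465 and s = 0.011.
u_1 = 0.107100 × 0.465 + 0.011 = 0.060802.
u_2 = 0.060802 × 0.465 + 0.011 = 0.039273.
u_3 = 0.039273 × 0.465 + 0.011 = 0.029262.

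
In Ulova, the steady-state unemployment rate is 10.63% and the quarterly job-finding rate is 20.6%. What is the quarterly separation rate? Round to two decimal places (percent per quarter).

From u* = s/(s+f): s = u·f/(1−u).
s = 0.1063 × 20.6 / (1 − 0.1063) = 2.1898 / 0.8937 ≈ 2.45% per quarter.

Separation rate ≈ 2.45% per quarter.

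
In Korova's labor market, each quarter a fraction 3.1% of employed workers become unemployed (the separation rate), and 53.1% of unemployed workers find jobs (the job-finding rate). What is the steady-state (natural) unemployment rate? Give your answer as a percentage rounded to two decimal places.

Steady-state unemployment rate ≈ 5.52%.

At steady state the flows balance: s·E = f·U, so U/(E+U) = s/(s+f).
u* = 3.1 / (3.1 + 53.1) = 3.1 / 56.20 = 5.52%.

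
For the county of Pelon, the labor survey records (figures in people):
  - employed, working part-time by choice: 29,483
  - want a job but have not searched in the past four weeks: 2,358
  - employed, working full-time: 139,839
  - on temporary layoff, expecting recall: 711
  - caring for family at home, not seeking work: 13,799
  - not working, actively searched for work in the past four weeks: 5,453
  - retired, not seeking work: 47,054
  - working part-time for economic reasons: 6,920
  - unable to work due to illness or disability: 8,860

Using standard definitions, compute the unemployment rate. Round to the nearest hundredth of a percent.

Employed = 29,483 + 139,839 + 6,920 = 176,242 (anyone who worked, including part-time for economic reasons, counts as employed).
Unemployed = 711 + 5,453 = 6,164 (jobless and actively searching, or on temporary layoff).
Labor force = 176,242 + 6,164 = 182,406.
Unemployment rate = 6,164 / 182,406 = 3.38%.

Unemployment rate ≈ 3.38%.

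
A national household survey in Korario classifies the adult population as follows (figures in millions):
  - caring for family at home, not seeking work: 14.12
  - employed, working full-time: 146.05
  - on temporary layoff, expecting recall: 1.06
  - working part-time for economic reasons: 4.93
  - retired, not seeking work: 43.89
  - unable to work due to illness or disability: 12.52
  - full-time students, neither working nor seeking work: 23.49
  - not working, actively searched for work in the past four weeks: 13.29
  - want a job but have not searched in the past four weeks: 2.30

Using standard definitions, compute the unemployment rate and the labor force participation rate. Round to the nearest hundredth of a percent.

Unemployment rate ≈ 8.68%; labor force participation rate ≈ 63.19%.

Employed = 146.05 + 4.93 = 150.98 million (anyone who worked, including part-time for economic reasons, counts as employed).
Unemployed = 1.06 + 13.29 = 14.35 million (jobless and actively searching, or on temporary layoff).
Labor force = 150.98 + 14.35 = 165.33 million.
Not in labor force = 14.12 + 43.89 + 12.52 + 23.49 + 2.30 = 96.32 million (those not working and not actively searching are outside the labor force — including those who want a job but have given up searching).
Civilian working-age population = 165.33 + 96.32 = 261.65 million.
Unemployment rate = 14.35 / 165.33 = 8.68%.
Labor force participation rate = 165.33 / 261.65 = 63.19%.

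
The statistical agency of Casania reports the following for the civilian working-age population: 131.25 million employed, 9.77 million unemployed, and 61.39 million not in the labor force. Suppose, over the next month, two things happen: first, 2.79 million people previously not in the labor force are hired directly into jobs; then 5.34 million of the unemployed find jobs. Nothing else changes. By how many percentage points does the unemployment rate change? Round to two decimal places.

The unemployment rate changes by −3.85 percentage points.

Initially, labor force = 131.25 + 9.77 = 141.02 million, so u = 9.77/141.02 = 6.93%.
After the first change, employed and labor force both rise by 2.79; unemployed unchanged → E = 134.04, U = 9.77, labor force = 143.81 million.
After the second change, unemployed falls and employed rises by 5.34; labor force unchanged → E = 139.38, U = 4.43, labor force = 143.81 million.
New unemployment rate = 4.43 / 143.81 = 3.08%.
Change = 3.08% − 6.93% = −3.85 percentage points.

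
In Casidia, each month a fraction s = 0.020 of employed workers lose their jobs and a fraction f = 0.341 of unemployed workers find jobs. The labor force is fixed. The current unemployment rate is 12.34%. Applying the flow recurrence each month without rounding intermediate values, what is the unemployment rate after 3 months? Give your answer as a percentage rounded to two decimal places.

With a fixed labor force, u_{t+1} = u_t + s·(1−u_t) − f·u_t = u_t·(1−s−f) + s.
Here 1−s−f = 0.639 and s = 0.020.
u_1 = 0.123400 × 0.639 + 0.020 = 0.098853.
u_2 = 0.098853 × 0.639 + 0.020 = 0.083167.
u_3 = 0.083167 × 0.639 + 0.020 = 0.073144.

Unemployment rate after three months ≈ 7.31%.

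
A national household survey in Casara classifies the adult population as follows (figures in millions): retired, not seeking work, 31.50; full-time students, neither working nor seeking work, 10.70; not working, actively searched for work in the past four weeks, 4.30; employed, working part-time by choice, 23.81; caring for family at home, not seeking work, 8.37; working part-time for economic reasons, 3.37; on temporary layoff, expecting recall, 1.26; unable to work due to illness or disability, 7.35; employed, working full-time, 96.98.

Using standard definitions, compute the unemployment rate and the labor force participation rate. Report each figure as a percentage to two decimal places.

Employed = 23.81 + 3.37 + 96.98 = 124.16 million (anyone who worked, including part-time for economic reasons, counts as employed).
Unemployed = 4.30 + 1.26 = 5.56 million (jobless and actively searching, or on temporary layoff).
Labor force = 124.16 + 5.56 = 129.72 million.
Not in labor force = 31.50 + 10.70 + 8.37 + 7.35 = 57.92 million (those not working and not actively searching are outside the labor force).
Civilian working-age population = 129.72 + 57.92 = 187.64 million.
Unemployment rate = 5.56 / 129.72 = 4.29%.
Labor force participation rate = 129.72 / 187.64 = 69.13%.

Unemployment rate ≈ 4.29%; labor force participation rate ≈ 69.13%.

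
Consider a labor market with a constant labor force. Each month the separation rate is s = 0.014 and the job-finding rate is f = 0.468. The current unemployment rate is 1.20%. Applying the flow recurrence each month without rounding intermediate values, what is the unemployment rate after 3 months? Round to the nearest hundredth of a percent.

Unemployment rate after three months ≈ 2.67%.

With a fixed labor force, u_{t+1} = u_t + s·(1−u_t) − f·u_t = u_t·(1−s−f) + s.
Here 1−s−f = 0.518 and s = 0.014.
u_1 = 0.012000 × 0.518 + 0.014 = 0.020216.
u_2 = 0.020216 × 0.518 + 0.014 = 0.024472.
u_3 = 0.024472 × 0.518 + 0.014 = 0.026676.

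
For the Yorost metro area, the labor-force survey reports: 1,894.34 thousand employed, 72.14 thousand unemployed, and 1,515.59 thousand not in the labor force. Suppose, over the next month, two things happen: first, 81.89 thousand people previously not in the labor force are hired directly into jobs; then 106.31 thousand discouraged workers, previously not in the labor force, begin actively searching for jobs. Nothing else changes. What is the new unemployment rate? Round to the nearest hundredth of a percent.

New unemployment rate ≈ 8.28%.

Initially, labor force = 1,894.34 + 72.14 = 1,966.48 thousand, so u = 72.14/1,966.48 = 3.67%.
After the first change, employed and labor force both rise by 81.89; unemployed unchanged → E = 1,976.23, U = 72.14, labor force = 2,048.37 thousand.
After the second change, unemployed and labor force both rise by 106.31 → E = 1,976.23, U = 178.45, labor force = 2,154.68 thousand.
New unemployment rate = 178.45 / 2,154.68 = 8.28%.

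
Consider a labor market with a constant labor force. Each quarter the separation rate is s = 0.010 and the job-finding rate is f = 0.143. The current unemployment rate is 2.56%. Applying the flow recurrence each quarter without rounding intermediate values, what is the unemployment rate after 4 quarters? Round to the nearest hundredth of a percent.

With a fixed labor force, u_{t+1} = u_t + s·(1−u_t) − f·u_t = u_t·(1−s−f) + s.
Here 1−s−f = 0.847 and s = 0.010.
u_1 = 0.025600 × 0.847 + 0.010 = 0.031683.
u_2 = 0.031683 × 0.847 + 0.010 = 0.036836.
u_3 = 0.036836 × 0.847 + 0.010 = 0.041200.
u_4 = 0.041200 × 0.847 + 0.010 = 0.044896.

Unemployment rate after four quarters ≈ 4.49%.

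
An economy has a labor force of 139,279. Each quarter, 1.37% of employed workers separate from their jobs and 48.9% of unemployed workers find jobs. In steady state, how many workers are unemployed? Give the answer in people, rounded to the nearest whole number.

About 3,796 are unemployed in steady state.

Steady-state unemployment rate u* = s/(s+f) = 1.37/(1.37+48.9) = 0.027253.
Unemployed = u* × labor force = 0.027253 × 139,279 ≈ 3,796.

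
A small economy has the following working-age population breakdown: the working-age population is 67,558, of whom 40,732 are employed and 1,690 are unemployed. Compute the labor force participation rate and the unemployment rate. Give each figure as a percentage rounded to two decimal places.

Labor force participation rate ≈ 62.79%; unemployment rate ≈ 3.98%.

Labor force = employed + unemployed = 40,732 + 1,690 = 42,422.
Unemployment rate = 1,690 / 42,422 = 3.98%.
Labor force participation rate = 42,422 / 67,558 = 62.79%.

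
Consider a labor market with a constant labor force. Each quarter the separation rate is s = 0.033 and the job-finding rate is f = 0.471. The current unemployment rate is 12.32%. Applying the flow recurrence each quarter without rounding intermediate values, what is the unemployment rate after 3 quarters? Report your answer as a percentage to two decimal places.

Unemployment rate after three quarters ≈ 7.25%.

With a fixed labor force, u_{t+1} = u_t + s·(1−u_t) − f·u_t = u_t·(1−s−f) + s.
Here 1−s−f = 0.496 and s = 0.033.
u_1 = 0.123200 × 0.496 + 0.033 = 0.094107.
u_2 = 0.094107 × 0.496 + 0.033 = 0.079677.
u_3 = 0.079677 × 0.496 + 0.033 = 0.072520.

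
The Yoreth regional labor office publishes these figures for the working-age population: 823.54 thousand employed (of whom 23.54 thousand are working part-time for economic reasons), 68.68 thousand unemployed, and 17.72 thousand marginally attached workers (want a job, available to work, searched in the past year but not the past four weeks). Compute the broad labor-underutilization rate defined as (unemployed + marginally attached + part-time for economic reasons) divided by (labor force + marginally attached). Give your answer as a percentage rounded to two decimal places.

Labor force = 823.54 + 68.68 = 892.22 thousand.
Numerator = 68.68 + 17.72 + 23.54 = 109.94 thousand.
Denominator = 892.22 + 17.72 = 909.94 thousand.
Broad rate = 109.94 / 909.94 = 12.08%.

Broad underutilization rate ≈ 12.08%.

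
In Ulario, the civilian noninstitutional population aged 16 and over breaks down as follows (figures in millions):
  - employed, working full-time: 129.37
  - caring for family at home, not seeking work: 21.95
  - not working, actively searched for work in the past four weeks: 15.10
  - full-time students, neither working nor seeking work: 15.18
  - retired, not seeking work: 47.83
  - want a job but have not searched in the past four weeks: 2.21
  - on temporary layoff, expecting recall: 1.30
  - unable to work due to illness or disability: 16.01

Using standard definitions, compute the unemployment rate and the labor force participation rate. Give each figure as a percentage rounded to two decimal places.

Unemployment rate ≈ 11.25%; labor force participation rate ≈ 58.55%.

Employed = 129.37 million.
Unemployed = 15.10 + 1.30 = 16.40 million (jobless and actively searching, or on temporary layoff).
Labor force = 129.37 + 16.40 = 145.77 million.
Not in labor force = 21.95 + 15.18 + 47.83 + 2.21 + 16.01 = 103.18 million (those not working and not actively searching are outside the labor force — including those who want a job but have given up searching).
Civilian working-age population = 145.77 + 103.18 = 248.95 million.
Unemployment rate = 16.40 / 145.77 = 11.25%.
Labor force participation rate = 145.77 / 248.95 = 58.55%.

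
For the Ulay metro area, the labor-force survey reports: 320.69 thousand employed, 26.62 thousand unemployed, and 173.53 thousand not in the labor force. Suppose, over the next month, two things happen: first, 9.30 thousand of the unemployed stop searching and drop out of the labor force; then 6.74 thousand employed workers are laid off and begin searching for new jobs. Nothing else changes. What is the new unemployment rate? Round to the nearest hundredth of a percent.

New unemployment rate ≈ 7.12%.

Initially, labor force = 320.69 + 26.62 = 347.31 thousand, so u = 26.62/347.31 = 7.66%.
After the first change, unemployed and labor force both fall by 9.30 → E = 320.69, U = 17.32, labor force = 338.01 thousand.
After the second change, employed falls and unemployed rises by 6.74; labor force unchanged → E = 313.95, U = 24.06, labor force = 338.01 thousand.
New unemployment rate = 24.06 / 338.01 = 7.12%.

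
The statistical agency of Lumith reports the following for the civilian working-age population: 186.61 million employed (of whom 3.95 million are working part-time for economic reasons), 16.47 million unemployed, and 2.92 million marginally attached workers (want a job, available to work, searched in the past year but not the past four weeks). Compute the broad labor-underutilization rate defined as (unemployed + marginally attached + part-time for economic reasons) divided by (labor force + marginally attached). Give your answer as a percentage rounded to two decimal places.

Broad underutilization rate ≈ 11.33%.

Labor force = 186.61 + 16.47 = 203.08 million.
Numerator = 16.47 + 2.92 + 3.95 = 23.34 million.
Denominator = 203.08 + 2.92 = 206.00 million.
Broad rate = 23.34 / 206.00 = 11.33%.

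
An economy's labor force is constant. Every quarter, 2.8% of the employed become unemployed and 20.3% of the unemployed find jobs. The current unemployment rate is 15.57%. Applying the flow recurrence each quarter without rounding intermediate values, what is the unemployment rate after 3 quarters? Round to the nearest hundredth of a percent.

Unemployment rate after three quarters ≈ 13.69%.

With a fixed labor force, u_{t+1} = u_t + s·(1−u_t) − f·u_t = u_t·(1−s−f) + s.
Here 1−s−f = 0.769 and s = 0.028.
u_1 = 0.155700 × 0.769 + 0.028 = 0.147733.
u_2 = 0.147733 × 0.769 + 0.028 = 0.141607.
u_3 = 0.141607 × 0.769 + 0.028 = 0.136896.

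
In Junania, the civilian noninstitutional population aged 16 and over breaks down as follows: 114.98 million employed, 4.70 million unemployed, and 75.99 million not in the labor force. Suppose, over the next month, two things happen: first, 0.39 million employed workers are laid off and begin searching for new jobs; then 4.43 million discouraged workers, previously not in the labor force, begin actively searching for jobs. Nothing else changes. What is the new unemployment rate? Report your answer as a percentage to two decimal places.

Initially, labor force = 114.98 + 4.70 = 119.68 million, so u = 4.70/119.68 = 3.93%.
After the first change, employed falls and unemployed rises by 0.39; labor force unchanged → E = 114.59, U = 5.09, labor force = 119.68 million.
After the second change, unemployed and labor force both rise by 4.43 → E = 114.59, U = 9.52, labor force = 124.11 million.
New unemployment rate = 9.52 / 124.11 = 7.67%.

New unemployment rate ≈ 7.67%.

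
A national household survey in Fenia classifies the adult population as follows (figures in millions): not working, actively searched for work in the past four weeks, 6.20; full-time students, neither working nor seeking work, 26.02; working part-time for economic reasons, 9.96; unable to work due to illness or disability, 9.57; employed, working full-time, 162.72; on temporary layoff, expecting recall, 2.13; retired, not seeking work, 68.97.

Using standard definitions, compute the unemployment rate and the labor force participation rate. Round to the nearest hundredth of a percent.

Employed = 9.96 + 162.72 = 172.68 million (anyone who worked, including part-time for economic reasons, counts as employed).
Unemployed = 6.20 + 2.13 = 8.33 million (jobless and actively searching, or on temporary layoff).
Labor force = 172.68 + 8.33 = 181.01 million.
Not in labor force = 26.02 + 9.57 + 68.97 = 104.56 million (those not working and not actively searching are outside the labor force).
Civilian working-age population = 181.01 + 104.56 = 285.57 million.
Unemployment rate = 8.33 / 181.01 = 4.60%.
Labor force participation rate = 181.01 / 285.57 = 63.39%.

Unemployment rate ≈ 4.60%; labor force participation rate ≈ 63.39%.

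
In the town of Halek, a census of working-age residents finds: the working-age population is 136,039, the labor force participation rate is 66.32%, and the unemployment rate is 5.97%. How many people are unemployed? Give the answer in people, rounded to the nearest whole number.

Labor force = 0.6632 × 136,039 = 90,221.
Unemployed = 0.0597 × 90,221 ≈ 5,386.

About 5,386 are unemployed.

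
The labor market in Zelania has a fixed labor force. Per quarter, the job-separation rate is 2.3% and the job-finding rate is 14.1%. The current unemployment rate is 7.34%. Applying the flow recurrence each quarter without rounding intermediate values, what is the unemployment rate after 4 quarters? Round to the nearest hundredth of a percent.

Unemployment rate after four quarters ≈ 10.76%.

With a fixed labor force, u_{t+1} = u_t + s·(1−u_t) − f·u_t = u_t·(1−s−f) + s.
Here 1−s−f = 0.836 and s = 0.023.
u_1 = 0.073400 × 0.836 + 0.023 = 0.084362.
u_2 = 0.084362 × 0.836 + 0.023 = 0.093527.
u_3 = 0.093527 × 0.836 + 0.023 = 0.101189.
u_4 = 0.101189 × 0.836 + 0.023 = 0.107594.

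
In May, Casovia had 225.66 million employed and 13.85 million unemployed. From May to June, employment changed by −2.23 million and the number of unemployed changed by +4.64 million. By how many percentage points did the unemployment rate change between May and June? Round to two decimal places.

The unemployment rate changed by +1.86 percentage points.

May: labor force = 225.66 + 13.85 = 239.51; u = 13.85/239.51 = 5.78%.
June: labor force = 223.43 + 18.49 = 241.92; u = 18.49/241.92 = 7.64%.
Change = 7.64% − 5.78% = +1.86 pp.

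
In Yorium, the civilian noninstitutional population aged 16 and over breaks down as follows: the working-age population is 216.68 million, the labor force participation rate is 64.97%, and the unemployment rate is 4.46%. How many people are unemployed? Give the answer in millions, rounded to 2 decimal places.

About 6.28 million are unemployed.

Labor force = 0.6497 × 216.68 = 140.78 million.
Unemployed = 0.0446 × 140.78 ≈ 6.28 million.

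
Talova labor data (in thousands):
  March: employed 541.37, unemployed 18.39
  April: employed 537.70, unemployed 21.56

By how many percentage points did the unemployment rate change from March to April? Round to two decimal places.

The unemployment rate changed by +0.57 percentage points.

March: labor force = 541.37 + 18.39 = 559.76; u = 18.39/559.76 = 3.29%.
April: labor force = 537.70 + 21.56 = 559.26; u = 21.56/559.26 = 3.86%.
Change = 3.86% − 3.29% = +0.57 pp.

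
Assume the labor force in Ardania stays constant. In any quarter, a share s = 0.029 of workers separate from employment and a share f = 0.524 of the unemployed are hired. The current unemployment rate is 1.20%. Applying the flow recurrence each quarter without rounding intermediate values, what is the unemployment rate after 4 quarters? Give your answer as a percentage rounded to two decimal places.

Unemployment rate after four quarters ≈ 5.08%.

With a fixed labor force, u_{t+1} = u_t + s·(1−u_t) − f·u_t = u_t·(1−s−f) + s.
Here 1−s−f = 0.447 and s = 0.029.
u_1 = 0.012000 × 0.447 + 0.029 = 0.034364.
u_2 = 0.034364 × 0.447 + 0.029 = 0.044361.
u_3 = 0.044361 × 0.447 + 0.029 = 0.048829.
u_4 = 0.048829 × 0.447 + 0.029 = 0.050827.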